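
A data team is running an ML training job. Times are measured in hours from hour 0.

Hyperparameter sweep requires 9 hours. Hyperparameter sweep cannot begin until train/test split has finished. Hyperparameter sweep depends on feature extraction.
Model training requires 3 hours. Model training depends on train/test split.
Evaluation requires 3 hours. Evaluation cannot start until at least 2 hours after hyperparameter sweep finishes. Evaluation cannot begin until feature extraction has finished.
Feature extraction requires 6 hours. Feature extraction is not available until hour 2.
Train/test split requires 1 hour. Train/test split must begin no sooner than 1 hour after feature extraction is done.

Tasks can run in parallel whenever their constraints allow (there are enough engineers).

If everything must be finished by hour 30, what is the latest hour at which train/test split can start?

Evaluation must finish by hour 30; it takes 3 hours, so it must start by 30 − 3 = hour 27.
Since evaluation (must start by hour 27, minus 2-hour gap → hour 25) depends on it, hyperparameter sweep must finish by hour 25. Backing off its 9-hour duration gives a latest start of hour 16.
Nothing follows model training; the deadline of hour 30 is its only limit. It must start by 30 − 3 = hour 27.
For train/test split: hyperparameter sweep (must start by hour 16); model training (must start by hour 27). The most restrictive is hour 16; with a 1-hour duration, train/test split must start by hour 15.

15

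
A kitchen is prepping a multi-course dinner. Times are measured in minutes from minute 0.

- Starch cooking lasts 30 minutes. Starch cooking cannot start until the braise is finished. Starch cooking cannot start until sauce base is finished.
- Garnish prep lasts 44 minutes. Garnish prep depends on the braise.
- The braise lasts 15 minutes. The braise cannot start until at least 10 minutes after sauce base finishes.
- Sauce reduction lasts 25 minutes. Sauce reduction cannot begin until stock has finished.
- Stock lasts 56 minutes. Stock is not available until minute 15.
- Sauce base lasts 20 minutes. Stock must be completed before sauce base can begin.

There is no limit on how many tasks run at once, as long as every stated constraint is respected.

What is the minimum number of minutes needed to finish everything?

Stock waits on its own release at minute 15, so it starts at minute 15 and finishes at 15 + 56 = minute 71.
Sauce reduction cannot begin until stock (finishes minute 71). It runs from minute 71 to 71 + 25 = minute 96.
After stock (finishes minute 71), sauce base can start at minute 71 and finishes at minute 91.
The braise cannot begin until sauce base (finishes minute 91, plus 10-minute gap → minute 101). It runs from minute 101 to 101 + 15 = minute 116.
Garnish prep waits on the braise (finishes minute 116), so it starts at minute 116 and finishes at 116 + 44 = minute 160.
Starch cooking cannot start until the braise (finishes minute 116); sauce base (finishes minute 91). The controlling bound is minute 116, so starch cooking finishes at 116 + 30 = minute 146.
All tasks are finished once the last one completes. Finish times: Stock at 71, Sauce base at 91, The braise at 116, Sauce reduction at 96, Starch cooking at 146, Garnish prep at 160. The latest is minute 160.

160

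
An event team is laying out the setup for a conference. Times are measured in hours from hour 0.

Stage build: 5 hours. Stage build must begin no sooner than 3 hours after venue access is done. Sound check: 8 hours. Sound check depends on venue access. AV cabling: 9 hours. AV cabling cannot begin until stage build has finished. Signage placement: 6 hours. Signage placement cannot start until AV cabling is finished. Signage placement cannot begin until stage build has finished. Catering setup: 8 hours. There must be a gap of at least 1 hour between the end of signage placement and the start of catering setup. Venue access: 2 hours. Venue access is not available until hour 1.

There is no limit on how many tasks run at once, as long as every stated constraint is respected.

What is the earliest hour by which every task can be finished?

35

Venue access cannot begin until its own release at hour 1. It runs from hour 1 to 1 + 2 = hour 3.
After venue access (finishes hour 3), sound check can start at hour 3 and finishes at hour 11.
Stage build cannot begin until venue access (finishes hour 3, plus 3-hour gap → hour 6). It runs from hour 6 to 6 + 5 = hour 11.
AV cabling cannot begin until stage build (finishes hour 11). It runs from hour 11 to 11 + 9 = hour 20.
Signage placement cannot start until AV cabling (finishes hour 20); stage build (finishes hour 11). The controlling bound is hour 20, so signage placement finishes at 20 + 6 = hour 26.
Catering setup cannot begin until signage placement (finishes hour 26, plus 1-hour gap → hour 27). It runs from hour 27 to 27 + 8 = hour 35.
All tasks are finished once the last one completes. Finish times: Venue access at 3, Stage build at 11, AV cabling at 20, Signage placement at 26, Catering setup at 35, Sound check at 11. The latest is hour 35.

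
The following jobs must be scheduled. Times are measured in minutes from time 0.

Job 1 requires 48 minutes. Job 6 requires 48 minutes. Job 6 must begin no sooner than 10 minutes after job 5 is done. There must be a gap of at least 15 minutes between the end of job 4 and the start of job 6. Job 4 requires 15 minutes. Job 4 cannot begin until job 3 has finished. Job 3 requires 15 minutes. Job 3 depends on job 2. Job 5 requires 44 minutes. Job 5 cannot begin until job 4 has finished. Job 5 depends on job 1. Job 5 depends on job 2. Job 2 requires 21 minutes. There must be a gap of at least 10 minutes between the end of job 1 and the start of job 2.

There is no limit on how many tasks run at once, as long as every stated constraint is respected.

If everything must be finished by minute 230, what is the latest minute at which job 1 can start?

Job 6 has no dependents, so it just needs to finish by minute 230. Starting by 230 − 48 = minute 182 achieves that.
Since job 6 (must start by minute 182, minus 10-minute gap → minute 172) depends on it, job 5 must finish by minute 172. Backing off its 44-minute duration gives a latest start of minute 128.
Job 4 feeds job 5 (must start by minute 128); job 6 (must start by minute 182, minus 15-minute gap → minute 167). Taking the minimum, job 4 must finish by minute 128 and start by 128 − 15 = minute 113.
Job 3 has to be done before job 4 (must start by minute 113). That means finishing by minute 113, i.e. starting by 113 − 15 = minute 98.
Job 2 has several dependents: job 3 (must start by minute 98); job 5 (must start by minute 128). The earliest of those limits is minute 98, so job 2 must start by 98 − 21 = minute 77.
Job 1 has several dependents: job 2 (must start by minute 77, minus 10-minute gap → minute 67); job 5 (must start by minute 128). The earliest of those limits is minute 67, so job 1 must start by 67 − 48 = minute 19.

19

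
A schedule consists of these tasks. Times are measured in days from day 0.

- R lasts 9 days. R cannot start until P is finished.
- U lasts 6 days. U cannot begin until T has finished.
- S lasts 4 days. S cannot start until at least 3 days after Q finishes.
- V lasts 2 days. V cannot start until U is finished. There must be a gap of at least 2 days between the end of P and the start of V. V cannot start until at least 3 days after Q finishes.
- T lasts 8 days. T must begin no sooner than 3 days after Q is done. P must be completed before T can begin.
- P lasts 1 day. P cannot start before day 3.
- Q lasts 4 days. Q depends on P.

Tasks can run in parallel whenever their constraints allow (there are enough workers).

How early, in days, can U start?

P waits on its own release at day 3, so it starts at day 3 and finishes at 3 + 1 = day 4.
Q waits on P (finishes day 4), so it starts at day 4 and finishes at 4 + 4 = day 8.
T cannot start until Q (finishes day 8, plus 3-day gap → day 11); P (finishes day 4). The controlling bound is day 11, so T finishes at 11 + 8 = day 19.
U waits on T (finishes day 19), so the earliest it can start is day 19.

19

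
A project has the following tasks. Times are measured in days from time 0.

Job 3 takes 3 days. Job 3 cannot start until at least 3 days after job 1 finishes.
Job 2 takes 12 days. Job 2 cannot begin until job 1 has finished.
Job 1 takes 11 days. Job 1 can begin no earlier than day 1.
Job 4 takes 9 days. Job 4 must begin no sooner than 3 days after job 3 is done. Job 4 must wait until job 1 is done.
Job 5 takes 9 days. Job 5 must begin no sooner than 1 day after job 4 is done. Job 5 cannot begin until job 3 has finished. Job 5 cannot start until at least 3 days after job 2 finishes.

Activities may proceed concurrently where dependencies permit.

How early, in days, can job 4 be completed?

Job 1 cannot begin until its own release at day 1. It runs from day 1 to 1 + 11 = day 12.
After job 1 (finishes day 12, plus 3-day gap → day 15), job 3 can start at day 15 and finishes at day 18.
For job 4: job 3 (finishes day 18, plus 3-day gap → day 21); job 1 (finishes day 12). Taking the maximum gives a start of day 21, and it finishes at 21 + 9 = day 30.

30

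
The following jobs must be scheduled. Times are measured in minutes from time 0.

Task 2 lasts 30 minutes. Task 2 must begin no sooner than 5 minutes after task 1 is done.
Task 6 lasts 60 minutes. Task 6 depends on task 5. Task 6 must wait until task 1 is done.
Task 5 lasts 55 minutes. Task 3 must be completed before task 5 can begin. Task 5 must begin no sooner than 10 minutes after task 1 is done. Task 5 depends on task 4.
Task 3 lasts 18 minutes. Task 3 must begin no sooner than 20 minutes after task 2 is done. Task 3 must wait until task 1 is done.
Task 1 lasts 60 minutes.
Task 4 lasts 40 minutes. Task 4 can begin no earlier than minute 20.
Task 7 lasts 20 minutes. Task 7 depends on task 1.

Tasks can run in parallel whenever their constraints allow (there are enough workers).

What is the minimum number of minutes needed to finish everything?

248

Task 4 cannot begin until its own release at minute 20. It runs from minute 20 to 20 + 40 = minute 60.
Task 1 has no prerequisites, so it starts at minute 0 and finishes at minute 60.
After task 1 (finishes minute 60), task 7 can start at minute 60 and finishes at minute 80.
After task 1 (finishes minute 60, plus 5-minute gap → minute 65), task 2 can start at minute 65 and finishes at minute 95.
Task 3 needs all of task 2 (finishes minute 95, plus 20-minute gap → minute 115); task 1 (finishes minute 60). That puts its earliest start at minute 115; it finishes at 115 + 18 = minute 133.
Task 5 cannot start until task 3 (finishes minute 133); task 1 (finishes minute 60, plus 10-minute gap → minute 70); task 4 (finishes minute 60). The controlling bound is minute 133, so task 5 finishes at 133 + 55 = minute 188.
Task 6 cannot start until task 5 (finishes minute 188); task 1 (finishes minute 60). The controlling bound is minute 188, so task 6 finishes at 188 + 60 = minute 248.
All tasks are finished once the last one completes. Finish times: Task 1 at 60, Task 2 at 95, Task 3 at 133, Task 4 at 60, Task 5 at 188, Task 6 at 248, Task 7 at 80. The latest is minute 248.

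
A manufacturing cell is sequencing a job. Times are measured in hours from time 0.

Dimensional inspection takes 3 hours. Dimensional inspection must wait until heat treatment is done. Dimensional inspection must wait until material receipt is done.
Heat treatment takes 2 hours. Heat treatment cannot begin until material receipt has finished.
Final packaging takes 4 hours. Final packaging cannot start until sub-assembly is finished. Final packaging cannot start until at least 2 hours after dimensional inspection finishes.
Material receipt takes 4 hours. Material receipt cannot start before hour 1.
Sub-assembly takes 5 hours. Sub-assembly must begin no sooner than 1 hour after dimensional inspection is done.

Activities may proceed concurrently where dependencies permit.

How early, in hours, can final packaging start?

After its own release at hour 1, material receipt can start at hour 1 and finishes at hour 5.
Heat treatment cannot begin until material receipt (finishes hour 5). It runs from hour 5 to 5 + 2 = hour 7.
Dimensional inspection cannot start until heat treatment (finishes hour 7); material receipt (finishes hour 5). The controlling bound is hour 7, so dimensional inspection finishes at 7 + 3 = hour 10.
Sub-assembly cannot begin until dimensional inspection (finishes hour 10, plus 1-hour gap → hour 11). It runs from hour 11 to 11 + 5 = hour 16.
Final packaging waits on sub-assembly (finishes hour 16); dimensional inspection (finishes hour 10, plus 2-hour gap → hour 12). The latest of these is hour 16, which is the earliest final packaging can start.

16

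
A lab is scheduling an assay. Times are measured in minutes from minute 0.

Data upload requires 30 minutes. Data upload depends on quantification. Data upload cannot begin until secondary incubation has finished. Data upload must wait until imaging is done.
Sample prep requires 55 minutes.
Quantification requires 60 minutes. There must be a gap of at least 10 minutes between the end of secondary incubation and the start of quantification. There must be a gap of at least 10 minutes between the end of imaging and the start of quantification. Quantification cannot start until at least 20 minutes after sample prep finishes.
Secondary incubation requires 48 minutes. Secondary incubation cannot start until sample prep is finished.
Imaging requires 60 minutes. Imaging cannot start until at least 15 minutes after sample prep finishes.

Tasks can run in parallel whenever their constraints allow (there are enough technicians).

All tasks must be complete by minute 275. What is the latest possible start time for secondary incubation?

127

Data upload has no dependents, so it just needs to finish by minute 275. Starting by 275 − 30 = minute 245 achieves that.
Quantification feeds into data upload (must start by minute 245); so quantification must finish by minute 245 and therefore start by minute 185.
For secondary incubation: quantification (must start by minute 185, minus 10-minute gap → minute 175); data upload (must start by minute 245). The most restrictive is minute 175; with a 48-minute duration, secondary incubation must start by minute 127.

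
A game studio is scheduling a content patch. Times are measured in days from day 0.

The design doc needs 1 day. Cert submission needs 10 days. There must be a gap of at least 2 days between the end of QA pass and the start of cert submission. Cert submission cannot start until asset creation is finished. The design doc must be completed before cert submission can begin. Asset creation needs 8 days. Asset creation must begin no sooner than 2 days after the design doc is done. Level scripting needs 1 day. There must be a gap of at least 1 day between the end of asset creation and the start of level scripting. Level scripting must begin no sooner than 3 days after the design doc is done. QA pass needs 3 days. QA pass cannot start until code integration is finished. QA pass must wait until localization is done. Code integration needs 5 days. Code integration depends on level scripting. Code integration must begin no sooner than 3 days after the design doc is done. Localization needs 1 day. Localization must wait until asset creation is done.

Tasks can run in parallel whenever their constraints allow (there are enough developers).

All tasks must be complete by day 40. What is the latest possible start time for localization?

24

Nothing follows cert submission; the deadline of day 40 is its only limit. It must start by 40 − 10 = day 30.
QA pass has to be done before cert submission (must start by day 30, minus 2-day gap → day 28). That means finishing by day 28, i.e. starting by 28 − 3 = day 25.
Localization has to be done before QA pass (must start by day 25). That means finishing by day 25, i.e. starting by 25 − 1 = day 24.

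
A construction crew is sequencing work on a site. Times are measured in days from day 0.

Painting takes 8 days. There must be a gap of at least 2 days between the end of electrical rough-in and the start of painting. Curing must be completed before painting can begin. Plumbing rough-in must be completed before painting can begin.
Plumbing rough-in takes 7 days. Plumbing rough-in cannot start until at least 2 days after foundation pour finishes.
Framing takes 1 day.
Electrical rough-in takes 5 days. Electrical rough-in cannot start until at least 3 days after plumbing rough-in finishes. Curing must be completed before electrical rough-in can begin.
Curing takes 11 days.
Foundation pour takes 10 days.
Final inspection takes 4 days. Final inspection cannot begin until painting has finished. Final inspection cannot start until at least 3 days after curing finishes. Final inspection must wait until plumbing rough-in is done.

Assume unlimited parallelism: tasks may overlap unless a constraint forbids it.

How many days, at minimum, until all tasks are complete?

41

Framing can start immediately at day 0; it finishes at day 1.
Nothing blocks curing, so it runs from day 0 to day 11.
Nothing blocks foundation pour, so it runs from day 0 to day 10.
Plumbing rough-in waits on foundation pour (finishes day 10, plus 2-day gap → day 12), so it starts at day 12 and finishes at 12 + 7 = day 19.
Electrical rough-in has to wait for plumbing rough-in (finishes day 19, plus 3-day gap → day 22); curing (finishes day 11). The latest of these is day 22, so electrical rough-in runs day 22 to 22 + 5 = day 27.
Painting has to wait for electrical rough-in (finishes day 27, plus 2-day gap → day 29); curing (finishes day 11); plumbing rough-in (finishes day 19). The latest of these is day 29, so painting runs day 29 to 29 + 8 = day 37.
Final inspection cannot start until painting (finishes day 37); curing (finishes day 11, plus 3-day gap → day 14); plumbing rough-in (finishes day 19). The controlling bound is day 37, so final inspection finishes at 37 + 4 = day 41.
All tasks are finished once the last one completes. Finish times: Foundation pour at 10, Curing at 11, Framing at 1, Plumbing rough-in at 19, Electrical rough-in at 27, Painting at 37, Final inspection at 41. The latest is day 41.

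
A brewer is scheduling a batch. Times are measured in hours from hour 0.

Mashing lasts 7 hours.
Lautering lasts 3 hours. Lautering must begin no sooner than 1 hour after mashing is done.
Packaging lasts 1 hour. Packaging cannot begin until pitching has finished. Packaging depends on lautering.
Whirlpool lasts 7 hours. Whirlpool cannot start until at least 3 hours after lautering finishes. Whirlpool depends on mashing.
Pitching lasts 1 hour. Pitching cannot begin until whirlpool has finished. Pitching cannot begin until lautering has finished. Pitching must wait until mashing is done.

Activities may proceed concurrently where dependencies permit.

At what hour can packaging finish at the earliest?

23

Mashing has no prerequisites, so it starts at hour 0 and finishes at hour 7.
After mashing (finishes hour 7, plus 1-hour gap → hour 8), lautering can start at hour 8 and finishes at hour 11.
For whirlpool: lautering (finishes hour 11, plus 3-hour gap → hour 14); mashing (finishes hour 7). Taking the maximum gives a start of hour 14, and it finishes at 14 + 7 = hour 21.
Pitching needs all of whirlpool (finishes hour 21); lautering (finishes hour 11); mashing (finishes hour 7). That puts its earliest start at hour 21; it finishes at 21 + 1 = hour 22.
Packaging has to wait for pitching (finishes hour 22); lautering (finishes hour 11). The latest of these is hour 22, so packaging runs hour 22 to 22 + 1 = hour 23.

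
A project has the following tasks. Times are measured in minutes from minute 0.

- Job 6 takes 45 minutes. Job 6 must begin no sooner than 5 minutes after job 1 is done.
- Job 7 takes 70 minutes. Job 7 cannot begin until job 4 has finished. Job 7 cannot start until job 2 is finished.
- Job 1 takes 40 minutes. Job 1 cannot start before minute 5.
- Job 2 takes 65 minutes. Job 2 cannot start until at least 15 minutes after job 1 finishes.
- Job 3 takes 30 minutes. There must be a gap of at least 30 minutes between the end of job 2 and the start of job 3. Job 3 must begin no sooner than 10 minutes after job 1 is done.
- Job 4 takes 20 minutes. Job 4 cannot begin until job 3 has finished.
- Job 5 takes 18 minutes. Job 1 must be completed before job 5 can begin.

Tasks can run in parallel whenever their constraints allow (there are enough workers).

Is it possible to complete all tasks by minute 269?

Job 1 waits on its own release at minute 5, so it starts at minute 5 and finishes at 5 + 40 = minute 45.
After job 1 (finishes minute 45, plus 5-minute gap → minute 50), job 6 can start at minute 50 and finishes at minute 95.
Job 5 cannot begin until job 1 (finishes minute 45). It runs from minute 45 to 45 + 18 = minute 63.
After job 1 (finishes minute 45, plus 15-minute gap → minute 60), job 2 can start at minute 60 and finishes at minute 125.
Job 3 needs all of job 2 (finishes minute 125, plus 30-minute gap → minute 155); job 1 (finishes minute 45, plus 10-minute gap → minute 55). That puts its earliest start at minute 155; it finishes at 155 + 30 = minute 185.
Job 4 cannot begin until job 3 (finishes minute 185). It runs from minute 185 to 185 + 20 = minute 205.
Job 7 has to wait for job 4 (finishes minute 205); job 2 (finishes minute 125). The latest of these is minute 205, so job 7 runs minute 205 to 205 + 70 = minute 275.
The earliest everything can be done is minute 275, which is after the deadline of 269, so it is not possible.

No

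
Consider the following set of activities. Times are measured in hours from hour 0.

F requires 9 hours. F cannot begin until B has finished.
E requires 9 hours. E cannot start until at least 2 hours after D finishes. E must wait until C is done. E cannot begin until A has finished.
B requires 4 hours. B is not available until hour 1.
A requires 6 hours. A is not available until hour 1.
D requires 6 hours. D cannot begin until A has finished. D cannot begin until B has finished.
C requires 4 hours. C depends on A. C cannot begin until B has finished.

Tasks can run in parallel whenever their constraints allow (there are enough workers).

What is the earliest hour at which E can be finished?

After its own release at hour 1, B can start at hour 1 and finishes at hour 5.
A waits on its own release at hour 1, so it starts at hour 1 and finishes at 1 + 6 = hour 7.
D needs all of A (finishes hour 7); B (finishes hour 5). That puts its earliest start at hour 7; it finishes at 7 + 6 = hour 13.
For C: A (finishes hour 7); B (finishes hour 5). Taking the maximum gives a start of hour 7, and it finishes at 7 + 4 = hour 11.
For E: D (finishes hour 13, plus 2-hour gap → hour 15); C (finishes hour 11); A (finishes hour 7). Taking the maximum gives a start of hour 15, and it finishes at 15 + 9 = hour 24.

24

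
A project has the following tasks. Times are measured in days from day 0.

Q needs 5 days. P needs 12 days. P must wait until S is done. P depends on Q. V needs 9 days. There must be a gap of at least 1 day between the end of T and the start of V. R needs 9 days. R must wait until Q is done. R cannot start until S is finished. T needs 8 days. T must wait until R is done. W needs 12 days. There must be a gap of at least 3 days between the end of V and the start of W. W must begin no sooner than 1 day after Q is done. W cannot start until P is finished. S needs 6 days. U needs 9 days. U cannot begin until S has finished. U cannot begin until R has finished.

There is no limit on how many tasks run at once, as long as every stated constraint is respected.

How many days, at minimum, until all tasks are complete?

48

S can start immediately at day 0; it finishes at day 6.
Nothing blocks Q, so it runs from day 0 to day 5.
R needs all of Q (finishes day 5); S (finishes day 6). That puts its earliest start at day 6; it finishes at 6 + 9 = day 15.
U needs all of S (finishes day 6); R (finishes day 15). That puts its earliest start at day 15; it finishes at 15 + 9 = day 24.
T cannot begin until R (finishes day 15). It runs from day 15 to 15 + 8 = day 23.
V cannot begin until T (finishes day 23, plus 1-day gap → day 24). It runs from day 24 to 24 + 9 = day 33.
For P: S (finishes day 6); Q (finishes day 5). Taking the maximum gives a start of day 6, and it finishes at 6 + 12 = day 18.
W needs all of V (finishes day 33, plus 3-day gap → day 36); Q (finishes day 5, plus 1-day gap → day 6); P (finishes day 18). That puts its earliest start at day 36; it finishes at 36 + 12 = day 48.
All tasks are finished once the last one completes. Finish times: P at 18, Q at 5, R at 15, S at 6, T at 23, U at 24, V at 33, W at 48. The latest is day 48.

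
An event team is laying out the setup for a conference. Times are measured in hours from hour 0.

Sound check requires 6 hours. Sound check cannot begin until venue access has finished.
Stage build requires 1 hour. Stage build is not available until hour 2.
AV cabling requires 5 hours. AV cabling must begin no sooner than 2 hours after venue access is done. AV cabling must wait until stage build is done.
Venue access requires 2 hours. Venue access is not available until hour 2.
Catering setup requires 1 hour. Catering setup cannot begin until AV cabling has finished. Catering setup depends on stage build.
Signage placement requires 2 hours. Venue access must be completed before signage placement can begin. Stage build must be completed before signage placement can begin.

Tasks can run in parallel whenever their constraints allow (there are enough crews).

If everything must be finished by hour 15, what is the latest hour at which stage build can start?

Catering setup has no dependents, so it just needs to finish by hour 15. Starting by 15 − 1 = hour 14 achieves that.
Since catering setup (must start by hour 14) depends on it, AV cabling must finish by hour 14. Backing off its 5-hour duration gives a latest start of hour 9.
To finish by hour 15, signage placement (duration 2) must start no later than hour 13.
Stage build has several dependents: AV cabling (must start by hour 9); signage placement (must start by hour 13); catering setup (must start by hour 14). The earliest of those limits is hour 9, so stage build must start by 9 − 1 = hour 8.

8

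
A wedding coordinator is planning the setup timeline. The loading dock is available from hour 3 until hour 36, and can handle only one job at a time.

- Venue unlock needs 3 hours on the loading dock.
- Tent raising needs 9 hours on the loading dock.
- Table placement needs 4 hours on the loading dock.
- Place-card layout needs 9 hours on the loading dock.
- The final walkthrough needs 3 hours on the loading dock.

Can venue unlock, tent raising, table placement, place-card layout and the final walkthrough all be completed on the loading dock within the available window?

Yes

The loading dock window is 36 − 3 = 33 hours.
Running back to back, the jobs need 3 + 9 + 4 + 9 + 3 = 28 hours on the loading dock.
Since 28 ≤ 33, they fit within the window.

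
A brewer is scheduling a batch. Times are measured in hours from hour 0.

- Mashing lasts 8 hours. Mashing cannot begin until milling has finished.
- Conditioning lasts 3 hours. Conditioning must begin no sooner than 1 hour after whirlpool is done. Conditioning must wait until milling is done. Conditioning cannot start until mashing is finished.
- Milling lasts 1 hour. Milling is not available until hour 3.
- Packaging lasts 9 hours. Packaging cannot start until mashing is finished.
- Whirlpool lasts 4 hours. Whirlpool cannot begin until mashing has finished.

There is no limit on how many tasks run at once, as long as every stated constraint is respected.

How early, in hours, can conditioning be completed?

Milling waits on its own release at hour 3, so it starts at hour 3 and finishes at 3 + 1 = hour 4.
After milling (finishes hour 4), mashing can start at hour 4 and finishes at hour 12.
Whirlpool waits on mashing (finishes hour 12), so it starts at hour 12 and finishes at 12 + 4 = hour 16.
Conditioning has to wait for whirlpool (finishes hour 16, plus 1-hour gap → hour 17); milling (finishes hour 4); mashing (finishes hour 12). The latest of these is hour 17, so conditioning runs hour 17 to 17 + 3 = hour 20.

20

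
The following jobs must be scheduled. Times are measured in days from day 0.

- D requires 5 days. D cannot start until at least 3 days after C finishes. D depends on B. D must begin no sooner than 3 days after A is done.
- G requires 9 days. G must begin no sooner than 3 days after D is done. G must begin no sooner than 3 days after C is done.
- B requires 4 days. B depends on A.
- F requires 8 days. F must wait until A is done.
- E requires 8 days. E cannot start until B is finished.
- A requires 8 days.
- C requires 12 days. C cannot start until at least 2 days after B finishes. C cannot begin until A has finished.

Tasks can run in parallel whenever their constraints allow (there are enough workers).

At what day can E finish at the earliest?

20

Nothing blocks A, so it runs from day 0 to day 8.
B waits on A (finishes day 8), so it starts at day 8 and finishes at 8 + 4 = day 12.
After B (finishes day 12), E can start at day 12 and finishes at day 20.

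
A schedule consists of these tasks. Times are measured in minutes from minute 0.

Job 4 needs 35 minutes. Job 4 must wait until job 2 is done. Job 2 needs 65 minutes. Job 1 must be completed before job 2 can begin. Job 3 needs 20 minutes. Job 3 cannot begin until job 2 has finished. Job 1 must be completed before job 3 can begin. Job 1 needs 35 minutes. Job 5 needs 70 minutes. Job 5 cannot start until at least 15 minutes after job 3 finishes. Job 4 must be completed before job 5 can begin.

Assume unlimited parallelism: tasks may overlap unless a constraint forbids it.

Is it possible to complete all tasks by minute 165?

No

Nothing blocks job 1, so it runs from minute 0 to minute 35.
Job 2 cannot begin until job 1 (finishes minute 35). It runs from minute 35 to 35 + 65 = minute 100.
Job 4 waits on job 2 (finishes minute 100), so it starts at minute 100 and finishes at 100 + 35 = minute 135.
For job 3: job 2 (finishes minute 100); job 1 (finishes minute 35). Taking the maximum gives a start of minute 100, and it finishes at 100 + 20 = minute 120.
Job 5 has to wait for job 3 (finishes minute 120, plus 15-minute gap → minute 135); job 4 (finishes minute 135). The latest of these is minute 135, so job 5 runs minute 135 to 135 + 70 = minute 205.
The earliest everything can be done is minute 205, which is after the deadline of 165, so it is not possible.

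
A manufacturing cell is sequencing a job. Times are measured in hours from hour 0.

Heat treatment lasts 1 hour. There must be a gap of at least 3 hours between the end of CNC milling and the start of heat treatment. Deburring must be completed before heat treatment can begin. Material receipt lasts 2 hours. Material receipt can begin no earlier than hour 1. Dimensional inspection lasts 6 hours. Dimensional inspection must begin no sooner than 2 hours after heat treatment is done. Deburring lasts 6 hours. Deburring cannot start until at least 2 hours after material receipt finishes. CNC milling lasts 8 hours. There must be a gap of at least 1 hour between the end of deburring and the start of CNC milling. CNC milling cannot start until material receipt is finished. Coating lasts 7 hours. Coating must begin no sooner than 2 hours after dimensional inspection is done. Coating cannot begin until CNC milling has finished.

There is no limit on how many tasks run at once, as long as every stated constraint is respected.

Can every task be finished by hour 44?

Yes

Material receipt cannot begin until its own release at hour 1. It runs from hour 1 to 1 + 2 = hour 3.
After material receipt (finishes hour 3, plus 2-hour gap → hour 5), deburring can start at hour 5 and finishes at hour 11.
CNC milling has to wait for deburring (finishes hour 11, plus 1-hour gap → hour 12); material receipt (finishes hour 3). The latest of these is hour 12, so CNC milling runs hour 12 to 12 + 8 = hour 20.
Heat treatment has to wait for CNC milling (finishes hour 20, plus 3-hour gap → hour 23); deburring (finishes hour 11). The latest of these is hour 23, so heat treatment runs hour 23 to 23 + 1 = hour 24.
Dimensional inspection cannot begin until heat treatment (finishes hour 24, plus 2-hour gap → hour 26). It runs from hour 26 to 26 + 6 = hour 32.
Coating cannot start until dimensional inspection (finishes hour 32, plus 2-hour gap → hour 34); CNC milling (finishes hour 20). The controlling bound is hour 34, so coating finishes at 34 + 7 = hour 41.
Every task is finished by hour 41, which is no later than the deadline of 44, so the schedule is feasible.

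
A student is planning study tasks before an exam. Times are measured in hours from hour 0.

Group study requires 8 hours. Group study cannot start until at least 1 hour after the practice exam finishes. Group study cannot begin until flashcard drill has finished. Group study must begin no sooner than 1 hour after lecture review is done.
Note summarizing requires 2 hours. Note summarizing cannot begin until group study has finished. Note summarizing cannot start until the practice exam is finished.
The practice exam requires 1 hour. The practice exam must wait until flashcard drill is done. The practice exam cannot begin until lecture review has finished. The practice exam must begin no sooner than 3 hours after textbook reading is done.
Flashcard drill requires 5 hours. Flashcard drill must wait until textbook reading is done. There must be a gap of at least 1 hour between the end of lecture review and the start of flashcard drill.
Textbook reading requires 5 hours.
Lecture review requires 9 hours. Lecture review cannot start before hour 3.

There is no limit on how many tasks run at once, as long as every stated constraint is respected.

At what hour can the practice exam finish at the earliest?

Lecture review waits on its own release at hour 3, so it starts at hour 3 and finishes at 3 + 9 = hour 12.
Nothing blocks textbook reading, so it runs from hour 0 to hour 5.
Flashcard drill has to wait for textbook reading (finishes hour 5); lecture review (finishes hour 12, plus 1-hour gap → hour 13). The latest of these is hour 13, so flashcard drill runs hour 13 to 13 + 5 = hour 18.
For the practice exam: flashcard drill (finishes hour 18); lecture review (finishes hour 12); textbook reading (finishes hour 5, plus 3-hour gap → hour 8). Taking the maximum gives a start of hour 18, and it finishes at 18 + 1 = hour 19.

19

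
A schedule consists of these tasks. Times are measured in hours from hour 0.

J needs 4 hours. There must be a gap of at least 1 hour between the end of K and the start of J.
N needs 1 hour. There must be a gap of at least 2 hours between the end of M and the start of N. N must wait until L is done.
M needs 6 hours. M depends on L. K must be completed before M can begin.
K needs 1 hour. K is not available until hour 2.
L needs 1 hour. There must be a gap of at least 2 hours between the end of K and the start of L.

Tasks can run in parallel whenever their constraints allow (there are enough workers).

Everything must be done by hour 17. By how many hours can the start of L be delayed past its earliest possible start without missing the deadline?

After its own release at hour 2, K can start at hour 2 and finishes at hour 3.
L waits on K (finishes hour 3, plus 2-hour gap → hour 5), so it starts at hour 5 and finishes at 5 + 1 = hour 6.

Working backward from the deadline:
N has no dependents, so it just needs to finish by hour 17. Starting by 17 − 1 = hour 16 achieves that.
M has to be done before N (must start by hour 16, minus 2-hour gap → hour 14). That means finishing by hour 14, i.e. starting by 14 − 6 = hour 8.
For L: M (must start by hour 8); N (must start by hour 16). The most restrictive is hour 8; with a 1-hour duration, L must start by hour 7.
So L can start as early as hour 5 and as late as hour 7, giving 7 − 5 = 2 hours of slack.

2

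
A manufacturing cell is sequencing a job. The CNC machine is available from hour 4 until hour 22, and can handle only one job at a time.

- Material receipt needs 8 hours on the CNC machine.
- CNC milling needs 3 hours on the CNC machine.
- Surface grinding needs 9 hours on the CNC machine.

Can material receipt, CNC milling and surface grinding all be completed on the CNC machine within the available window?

No

The CNC machine window is 22 − 4 = 18 hours.
Running back to back, the jobs need 8 + 3 + 9 = 20 hours on the CNC machine.
Since 20 > 18, they cannot all fit.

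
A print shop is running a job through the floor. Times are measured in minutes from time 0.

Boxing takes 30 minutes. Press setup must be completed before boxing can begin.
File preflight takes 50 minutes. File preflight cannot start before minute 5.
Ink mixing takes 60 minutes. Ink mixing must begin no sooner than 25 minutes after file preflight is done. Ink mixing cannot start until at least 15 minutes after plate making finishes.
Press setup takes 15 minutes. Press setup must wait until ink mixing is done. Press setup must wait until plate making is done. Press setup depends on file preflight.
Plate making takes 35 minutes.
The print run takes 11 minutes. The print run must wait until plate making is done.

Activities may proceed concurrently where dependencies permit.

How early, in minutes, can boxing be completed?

Plate making can start immediately at minute 0; it finishes at minute 35.
After its own release at minute 5, file preflight can start at minute 5 and finishes at minute 55.
For ink mixing: file preflight (finishes minute 55, plus 25-minute gap → minute 80); plate making (finishes minute 35, plus 15-minute gap → minute 50). Taking the maximum gives a start of minute 80, and it finishes at 80 + 60 = minute 140.
For press setup: ink mixing (finishes minute 140); plate making (finishes minute 35); file preflight (finishes minute 55). Taking the maximum gives a start of minute 140, and it finishes at 140 + 15 = minute 155.
After press setup (finishes minute 155), boxing can start at minute 155 and finishes at minute 185.

185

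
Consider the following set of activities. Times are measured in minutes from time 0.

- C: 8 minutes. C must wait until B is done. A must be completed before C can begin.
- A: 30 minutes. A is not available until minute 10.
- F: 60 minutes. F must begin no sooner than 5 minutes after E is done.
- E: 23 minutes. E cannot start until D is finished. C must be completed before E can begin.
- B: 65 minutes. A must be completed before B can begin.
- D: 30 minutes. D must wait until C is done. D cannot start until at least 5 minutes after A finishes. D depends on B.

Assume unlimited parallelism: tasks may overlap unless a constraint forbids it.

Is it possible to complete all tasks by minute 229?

A cannot begin until its own release at minute 10. It runs from minute 10 to 10 + 30 = minute 40.
B cannot begin until A (finishes minute 40). It runs from minute 40 to 40 + 65 = minute 105.
For C: B (finishes minute 105); A (finishes minute 40). Taking the maximum gives a start of minute 105, and it finishes at 105 + 8 = minute 113.
For D: C (finishes minute 113); A (finishes minute 40, plus 5-minute gap → minute 45); B (finishes minute 105). Taking the maximum gives a start of minute 113, and it finishes at 113 + 30 = minute 143.
For E: D (finishes minute 143); C (finishes minute 113). Taking the maximum gives a start of minute 143, and it finishes at 143 + 23 = minute 166.
After E (finishes minute 166, plus 5-minute gap → minute 171), F can start at minute 171 and finishes at minute 231.
The earliest everything can be done is minute 231, which is after the deadline of 229, so it is not possible.

No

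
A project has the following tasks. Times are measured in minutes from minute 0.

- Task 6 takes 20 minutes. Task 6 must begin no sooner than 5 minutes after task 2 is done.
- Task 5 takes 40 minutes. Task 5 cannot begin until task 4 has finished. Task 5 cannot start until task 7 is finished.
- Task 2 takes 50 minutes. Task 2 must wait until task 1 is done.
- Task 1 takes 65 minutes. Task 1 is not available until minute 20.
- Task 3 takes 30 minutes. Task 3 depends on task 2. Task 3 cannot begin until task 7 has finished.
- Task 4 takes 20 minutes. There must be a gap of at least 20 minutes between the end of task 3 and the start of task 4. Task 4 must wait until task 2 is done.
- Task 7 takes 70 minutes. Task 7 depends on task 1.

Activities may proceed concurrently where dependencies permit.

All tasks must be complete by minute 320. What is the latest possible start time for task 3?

Task 5 must finish by minute 320; it takes 40 minutes, so it must start by 320 − 40 = minute 280.
Task 4 has to be done before task 5 (must start by minute 280). That means finishing by minute 280, i.e. starting by 280 − 20 = minute 260.
Task 3 feeds into task 4 (must start by minute 260, minus 20-minute gap → minute 240); so task 3 must finish by minute 240 and therefore start by minute 210.

210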